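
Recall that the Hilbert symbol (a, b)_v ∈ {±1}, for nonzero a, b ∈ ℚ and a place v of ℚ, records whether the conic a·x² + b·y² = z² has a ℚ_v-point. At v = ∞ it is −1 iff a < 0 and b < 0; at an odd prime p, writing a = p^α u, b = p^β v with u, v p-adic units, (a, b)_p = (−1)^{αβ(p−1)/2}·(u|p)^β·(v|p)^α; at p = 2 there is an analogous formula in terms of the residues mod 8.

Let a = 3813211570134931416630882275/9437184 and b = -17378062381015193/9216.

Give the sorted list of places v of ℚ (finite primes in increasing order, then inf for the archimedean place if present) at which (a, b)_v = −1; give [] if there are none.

Mod squares: a ≡ 6851, b ≡ -4433. Check v ∈ {∞, 2, 3, 5, 11, 13, 17, 31}.
v=5: a=5^2·(≡4), b=5^0·(≡2) mod 5; (4|5)=+1, (2|5)=-1; (−1)^{2·0·2}·(+1)^0·(-1)^2 = +1.
v=13: a=13^5·(≡11), b=13^3·(≡10) mod 13; (11|13)=-1, (10|13)=+1; (−1)^{5·3·6}·(-1)^3·(+1)^5 = -1.
v=31: a=31^5·(≡14), b=31^3·(≡15) mod 31; (14|31)=+1, (15|31)=-1; (−1)^{5·3·15}·(+1)^3·(-1)^5 = +1.
v=3: a=3^-2·(≡2), b=3^-2·(≡1) mod 3; (2|3)=-1, (1|3)=+1; (−1)^{-2·-2·1}·(-1)^-2·(+1)^-2 = +1.
v=2: v_2(a)=-20, v_2(b)=-10; units ≡ 3, 7 (mod 8); ε·ε+αω+βω = 1·1+-20·0+-10·1 ≡ 1  ⇒  (a,b)_2 = -1.
v=17: a=17^9·(≡6), b=17^6·(≡16) mod 17; (6|17)=-1, (16|17)=+1; (−1)^{9·6·8}·(-1)^6·(+1)^9 = +1.
v=11: a=11^2·(≡3), b=11^1·(≡5) mod 11; (3|11)=+1, (5|11)=+1; (−1)^{2·1·5}·(+1)^1·(+1)^2 = +1.
v=∞: 6851 > 0 and -4433 < 0  ⇒  (a,b)_∞ = +1.
|Ram(6851, -4433)| = 2, even; anisotropic at {2, 13}.

[2, 13]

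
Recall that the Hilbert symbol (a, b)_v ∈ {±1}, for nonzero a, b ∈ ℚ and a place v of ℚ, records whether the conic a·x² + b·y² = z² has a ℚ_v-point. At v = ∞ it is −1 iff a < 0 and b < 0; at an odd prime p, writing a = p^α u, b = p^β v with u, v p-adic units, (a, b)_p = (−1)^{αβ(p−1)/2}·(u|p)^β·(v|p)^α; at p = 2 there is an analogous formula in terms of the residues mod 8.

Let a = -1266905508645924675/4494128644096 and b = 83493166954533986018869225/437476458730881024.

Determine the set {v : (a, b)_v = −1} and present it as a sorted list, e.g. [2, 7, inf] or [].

[11, 23]

(a, b) ≡ (-187, 124729) mod (ℚ^×)²; places V = {2, 3, 5, 7, 11, 13, 17, 23, 29, 41, ∞}.
(a,b)_5: α=2, u≡3; β=2, v≡1 (mod 5); (3|5)=-1, (1|5)=+1; sign (−1)^0·-1^2·+1^2 = +1.
(a,b)_7: α=-4, u≡2; β=-4, v≡3 (mod 7); (2|7)=+1, (3|7)=-1; sign (−1)^0·+1^-4·-1^-4 = +1.
(a,b)_41: α=2, u≡18; β=4, v≡17 (mod 41); (18|41)=+1, (17|41)=-1; sign (−1)^0·+1^4·-1^2 = +1.
(a,b)_23: α=6, u≡20; β=9, v≡12 (mod 23); (20|23)=-1, (12|23)=+1; sign (−1)^0·-1^9·+1^6 = -1.
(a,b)_13: α=-4, u≡5; β=-6, v≡6 (mod 13); (5|13)=-1, (6|13)=-1; sign (−1)^0·-1^-6·-1^-4 = +1.
(a,b)_∞: sgn(-187)=−, sgn(124729)=+, so +1.
(a,b)_2: α=-16, β=-22; u≡5, v≡1 (mod 8); ε(u)ε(v)=0·0, αω(v)=-16·0, βω(u)=-22·1; sum ≡ 0  ⇒  +1.
(a,b)_17: α=1, u≡12; β=1, v≡5 (mod 17); (12|17)=-1, (5|17)=-1; sign (−1)^0·-1^1·-1^1 = +1.
(a,b)_3: α=2, u≡2; β=-2, v≡1 (mod 3); (2|3)=-1, (1|3)=+1; sign (−1)^0·-1^-2·+1^2 = +1.
(a,b)_11: α=3, u≡9; β=3, v≡5 (mod 11); (9|11)=+1, (5|11)=+1; sign (−1)^1·+1^3·+1^3 = -1.
(a,b)_29: α=0, u≡5; β=1, v≡23 (mod 29); (5|29)=+1, (23|29)=+1; sign (−1)^0·+1^1·+1^0 = +1.
|Ram(-187, 124729)| = 2, even; anisotropic at {11, 23}.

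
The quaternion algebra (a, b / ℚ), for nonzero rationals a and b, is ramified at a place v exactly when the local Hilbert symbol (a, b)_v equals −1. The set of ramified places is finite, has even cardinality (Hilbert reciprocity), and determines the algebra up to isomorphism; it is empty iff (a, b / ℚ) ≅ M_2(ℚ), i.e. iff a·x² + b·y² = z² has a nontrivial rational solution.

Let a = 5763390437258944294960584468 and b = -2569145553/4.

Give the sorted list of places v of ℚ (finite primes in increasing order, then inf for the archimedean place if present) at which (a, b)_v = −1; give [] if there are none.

Mod squares: a ≡ 1291677, b ≡ -987753. Check v ∈ {∞, 2, 3, 13, 17, 19, 31, 43}.
v=13: a=13^4·(≡3), b=13^1·(≡1) mod 13; (3|13)=+1, (1|13)=+1; (−1)^{4·1·6}·(+1)^1·(+1)^4 = +1.
v=31: a=31^3·(≡11), b=31^1·(≡4) mod 31; (11|31)=-1, (4|31)=+1; (−1)^{3·1·15}·(-1)^1·(+1)^3 = +1.
v=3: a=3^7·(≡2), b=3^3·(≡2) mod 3; (2|3)=-1, (2|3)=-1; (−1)^{7·3·1}·(-1)^3·(-1)^7 = -1.
v=19: a=19^3·(≡16), b=19^1·(≡11) mod 19; (16|19)=+1, (11|19)=+1; (−1)^{3·1·9}·(+1)^1·(+1)^3 = -1.
v=2: v_2(a)=2, v_2(b)=-2; units ≡ 5, 7 (mod 8); ε·ε+αω+βω = 0·1+2·0+-2·1 ≡ 0  ⇒  (a,b)_2 = +1.
v=∞: 1291677 > 0 and -987753 < 0  ⇒  (a,b)_∞ = +1.
v=43: a=43^3·(≡31), b=43^1·(≡28) mod 43; (31|43)=+1, (28|43)=-1; (−1)^{3·1·21}·(+1)^1·(-1)^3 = +1.
v=17: a=17^5·(≡2), b=17^2·(≡4) mod 17; (2|17)=+1, (4|17)=+1; (−1)^{5·2·8}·(+1)^2·(+1)^5 = +1.
(1291677, -987753 / ℚ) ramifies at {3, 19}: a division algebra.

[3, 19]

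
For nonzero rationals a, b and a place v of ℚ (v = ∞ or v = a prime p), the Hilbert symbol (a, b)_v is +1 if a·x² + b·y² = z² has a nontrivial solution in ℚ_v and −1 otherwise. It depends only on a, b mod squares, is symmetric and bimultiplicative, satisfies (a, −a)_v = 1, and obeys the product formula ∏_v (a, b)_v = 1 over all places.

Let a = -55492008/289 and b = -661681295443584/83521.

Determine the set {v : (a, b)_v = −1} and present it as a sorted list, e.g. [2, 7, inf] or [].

Mod squares: a ≡ -13873002, b ≡ -26. Check v ∈ {∞, 2, 3, 11, 13, 17, 19, 23, 37}.
v=3: a=3^1·(≡1), b=3^2·(≡1) mod 3; (1|3)=+1, (1|3)=+1; (−1)^{1·2·1}·(+1)^2·(+1)^1 = +1.
v=17: a=17^-2·(≡4), b=17^-4·(≡13) mod 17; (4|17)=+1, (13|17)=+1; (−1)^{-2·-4·8}·(+1)^-4·(+1)^-2 = +1.
v=23: a=23^1·(≡18), b=23^2·(≡22) mod 23; (18|23)=+1, (22|23)=-1; (−1)^{1·2·11}·(+1)^2·(-1)^1 = -1.
v=13: a=13^1·(≡4), b=13^3·(≡5) mod 13; (4|13)=+1, (5|13)=-1; (−1)^{1·3·6}·(+1)^3·(-1)^1 = -1.
v=37: a=37^1·(≡9), b=37^2·(≡4) mod 37; (9|37)=+1, (4|37)=+1; (−1)^{1·2·18}·(+1)^2·(+1)^1 = +1.
v=∞: -13873002 < 0 and -26 < 0  ⇒  (a,b)_∞ = -1.
v=2: v_2(a)=3, v_2(b)=7; units ≡ 3, 3 (mod 8); ε·ε+αω+βω = 1·1+3·1+7·1 ≡ 1  ⇒  (a,b)_2 = -1.
v=11: a=11^1·(≡5), b=11^0·(≡10) mod 11; (5|11)=+1, (10|11)=-1; (−1)^{1·0·5}·(+1)^0·(-1)^1 = -1.
v=19: a=19^1·(≡12), b=19^2·(≡8) mod 19; (12|19)=-1, (8|19)=-1; (−1)^{1·2·9}·(-1)^2·(-1)^1 = -1.
Ram(-13873002, -26) = {2, 11, 13, 19, 23, ∞}; no ℚ_2-point on the conic.

[2, 11, 13, 19, 23, inf]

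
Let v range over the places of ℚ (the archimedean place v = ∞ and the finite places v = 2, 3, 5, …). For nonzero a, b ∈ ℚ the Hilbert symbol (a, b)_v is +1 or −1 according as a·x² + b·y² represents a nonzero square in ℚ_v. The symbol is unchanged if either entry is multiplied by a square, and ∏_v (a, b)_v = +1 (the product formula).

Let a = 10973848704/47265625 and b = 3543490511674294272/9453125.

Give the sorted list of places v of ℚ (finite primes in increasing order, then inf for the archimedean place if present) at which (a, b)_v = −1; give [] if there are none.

[2, 7, 17, 29]

Mod squares: a ≡ 20706, b ≡ 10965. Check v ∈ {∞, 2, 3, 5, 7, 11, 13, 17, 29, 43}.
v=11: a=11^-2·(≡4), b=11^-2·(≡1) mod 11; (4|11)=+1, (1|11)=+1; (−1)^{-2·-2·5}·(+1)^-2·(+1)^-2 = +1.
v=43: a=43^0·(≡10), b=43^1·(≡24) mod 43; (10|43)=+1, (24|43)=+1; (−1)^{0·1·21}·(+1)^1·(+1)^0 = +1.
v=∞: 20706 > 0 and 10965 > 0  ⇒  (a,b)_∞ = +1.
v=29: a=29^1·(≡26), b=29^2·(≡8) mod 29; (26|29)=-1, (8|29)=-1; (−1)^{1·2·14}·(-1)^2·(-1)^1 = -1.
v=7: a=7^3·(≡4), b=7^4·(≡3) mod 7; (4|7)=+1, (3|7)=-1; (−1)^{3·4·3}·(+1)^4·(-1)^3 = -1.
v=17: a=17^1·(≡10), b=17^3·(≡13) mod 17; (10|17)=-1, (13|17)=+1; (−1)^{1·3·8}·(-1)^3·(+1)^1 = -1.
v=5: a=5^-8·(≡4), b=5^-7·(≡2) mod 5; (4|5)=+1, (2|5)=-1; (−1)^{-8·-7·2}·(+1)^-7·(-1)^-8 = +1.
v=3: a=3^1·(≡2), b=3^1·(≡1) mod 3; (2|3)=-1, (1|3)=+1; (−1)^{1·1·1}·(-1)^1·(+1)^1 = +1.
v=2: v_2(a)=7, v_2(b)=14; units ≡ 1, 5 (mod 8); ε·ε+αω+βω = 0·0+7·1+14·0 ≡ 1  ⇒  (a,b)_2 = -1.
v=13: a=13^2·(≡1), b=13^2·(≡2) mod 13; (1|13)=+1, (2|13)=-1; (−1)^{2·2·6}·(+1)^2·(-1)^2 = +1.
Ram(20706, 10965) = {2, 7, 17, 29}; no ℚ_2-point on the conic.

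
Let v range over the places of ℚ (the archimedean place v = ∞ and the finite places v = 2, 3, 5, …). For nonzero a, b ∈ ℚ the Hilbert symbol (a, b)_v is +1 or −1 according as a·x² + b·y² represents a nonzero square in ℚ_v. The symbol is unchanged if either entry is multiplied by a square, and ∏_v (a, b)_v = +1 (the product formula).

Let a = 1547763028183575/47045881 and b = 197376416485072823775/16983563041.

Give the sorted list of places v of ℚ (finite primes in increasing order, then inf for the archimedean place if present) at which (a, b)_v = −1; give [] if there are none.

Mod squares: a ≡ 47, b ≡ 53942511. Check v ∈ {∞, 2, 3, 5, 7, 19, 31, 41, 43, 47}.
v=19: a=19^-6·(≡16), b=19^-8·(≡13) mod 19; (16|19)=+1, (13|19)=-1; (−1)^{-6·-8·9}·(+1)^-8·(-1)^-6 = +1.
v=43: a=43^2·(≡23), b=43^3·(≡10) mod 43; (23|43)=+1, (10|43)=+1; (−1)^{2·3·21}·(+1)^3·(+1)^2 = +1.
v=47: a=47^1·(≡4), b=47^1·(≡29) mod 47; (4|47)=+1, (29|47)=-1; (−1)^{1·1·23}·(+1)^1·(-1)^1 = +1.
v=∞: 47 > 0 and 53942511 > 0  ⇒  (a,b)_∞ = +1.
v=5: a=5^2·(≡3), b=5^2·(≡1) mod 5; (3|5)=-1, (1|5)=+1; (−1)^{2·2·2}·(-1)^2·(+1)^2 = +1.
v=41: a=41^2·(≡29), b=41^3·(≡12) mod 41; (29|41)=-1, (12|41)=-1; (−1)^{2·3·20}·(-1)^3·(-1)^2 = -1.
v=31: a=31^2·(≡18), b=31^3·(≡4) mod 31; (18|31)=+1, (4|31)=+1; (−1)^{2·3·15}·(+1)^3·(+1)^2 = +1.
v=2: v_2(a)=0, v_2(b)=0; units ≡ 7, 7 (mod 8); ε·ε+αω+βω = 1·1+0·0+0·0 ≡ 1  ⇒  (a,b)_2 = -1.
v=7: a=7^2·(≡3), b=7^3·(≡1) mod 7; (3|7)=-1, (1|7)=+1; (−1)^{2·3·3}·(-1)^3·(+1)^2 = -1.
v=3: a=3^2·(≡2), b=3^1·(≡1) mod 3; (2|3)=-1, (1|3)=+1; (−1)^{2·1·1}·(-1)^1·(+1)^2 = -1.
|Ram(47, 53942511)| = 4, even; anisotropic at {2, 3, 7, 41}.

[2, 3, 7, 41]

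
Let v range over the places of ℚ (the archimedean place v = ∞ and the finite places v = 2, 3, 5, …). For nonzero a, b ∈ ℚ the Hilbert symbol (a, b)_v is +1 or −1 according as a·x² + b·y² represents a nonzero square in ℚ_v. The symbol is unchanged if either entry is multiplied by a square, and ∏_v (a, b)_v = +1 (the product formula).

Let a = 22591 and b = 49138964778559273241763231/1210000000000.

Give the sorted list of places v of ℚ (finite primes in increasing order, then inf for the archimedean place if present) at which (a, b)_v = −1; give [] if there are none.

[2, 19, 29, 31]

(a, b) ≡ (22591, 565471) mod (ℚ^×)²; places V = {2, 3, 5, 11, 17, 19, 29, 31, 37, 41, ∞}.
(a,b)_19: α=1, u≡11; β=2, v≡14 (mod 19); (11|19)=+1, (14|19)=-1; sign (−1)^0·+1^2·-1^1 = -1.
(a,b)_37: α=0, u≡21; β=1, v≡13 (mod 37); (21|37)=+1, (13|37)=-1; sign (−1)^0·+1^1·-1^0 = +1.
(a,b)_3: α=0, u≡1; β=6, v≡1 (mod 3); (1|3)=+1, (1|3)=+1; sign (−1)^0·+1^6·+1^0 = +1.
(a,b)_17: α=0, u≡15; β=3, v≡14 (mod 17); (15|17)=+1, (14|17)=-1; sign (−1)^0·+1^3·-1^0 = +1.
(a,b)_41: α=1, u≡18; β=2, v≡37 (mod 41); (18|41)=+1, (37|41)=+1; sign (−1)^0·+1^2·+1^1 = +1.
(a,b)_31: α=0, u≡23; β=3, v≡17 (mod 31); (23|31)=-1, (17|31)=-1; sign (−1)^0·-1^3·-1^0 = -1.
(a,b)_29: α=1, u≡25; β=5, v≡26 (mod 29); (25|29)=+1, (26|29)=-1; sign (−1)^0·+1^5·-1^1 = -1.
(a,b)_2: α=0, β=-10; u≡7, v≡7 (mod 8); ε(u)ε(v)=1·1, αω(v)=0·0, βω(u)=-10·0; sum ≡ 1  ⇒  -1.
(a,b)_11: α=0, u≡8; β=-2, v≡4 (mod 11); (8|11)=-1, (4|11)=+1; sign (−1)^0·-1^-2·+1^0 = +1.
(a,b)_∞: sgn(22591)=+, sgn(565471)=+, so +1.
(a,b)_5: α=0, u≡1; β=-10, v≡4 (mod 5); (1|5)=+1, (4|5)=+1; sign (−1)^0·+1^-10·+1^0 = +1.
(22591, 565471 / ℚ) ramifies at {2, 19, 29, 31}: a division algebra.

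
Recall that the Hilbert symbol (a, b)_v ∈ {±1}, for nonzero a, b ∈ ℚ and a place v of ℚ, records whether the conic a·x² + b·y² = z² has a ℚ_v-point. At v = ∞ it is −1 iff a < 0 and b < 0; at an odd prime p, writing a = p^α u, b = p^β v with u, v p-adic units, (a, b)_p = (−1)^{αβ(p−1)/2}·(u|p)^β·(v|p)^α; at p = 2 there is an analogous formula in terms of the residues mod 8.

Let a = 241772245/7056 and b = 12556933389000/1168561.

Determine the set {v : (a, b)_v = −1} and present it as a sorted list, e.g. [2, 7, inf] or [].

[2, 5]

(a, b) ≡ (1045, 210) mod (ℚ^×)²; places V = {2, 3, 5, 7, 11, 13, 19, 23, 37, 47, ∞}.
(a,b)_3: α=-2, u≡1; β=5, v≡1 (mod 3); (1|3)=+1, (1|3)=+1; sign (−1)^0·+1^5·+1^-2 = +1.
(a,b)_47: α=0, u≡26; β=-2, v≡26 (mod 47); (26|47)=-1, (26|47)=-1; sign (−1)^0·-1^-2·-1^0 = +1.
(a,b)_7: α=-2, u≡2; β=1, v≡1 (mod 7); (2|7)=+1, (1|7)=+1; sign (−1)^0·+1^1·+1^-2 = +1.
(a,b)_23: α=0, u≡15; β=-2, v≡16 (mod 23); (15|23)=-1, (16|23)=+1; sign (−1)^0·-1^-2·+1^0 = +1.
(a,b)_2: α=-4, β=3; u≡5, v≡1 (mod 8); ε(u)ε(v)=0·0, αω(v)=-4·0, βω(u)=3·1; sum ≡ 1  ⇒  -1.
(a,b)_∞: sgn(1045)=+, sgn(210)=+, so +1.
(a,b)_5: α=1, u≡4; β=3, v≡2 (mod 5); (4|5)=+1, (2|5)=-1; sign (−1)^0·+1^3·-1^1 = -1.
(a,b)_37: α=2, u≡3; β=0, v≡33 (mod 37); (3|37)=+1, (33|37)=+1; sign (−1)^0·+1^0·+1^2 = +1.
(a,b)_19: α=1, u≡6; β=2, v≡17 (mod 19); (6|19)=+1, (17|19)=+1; sign (−1)^0·+1^2·+1^1 = +1.
(a,b)_11: α=1, u≡6; β=2, v≡5 (mod 11); (6|11)=-1, (5|11)=+1; sign (−1)^0·-1^2·+1^1 = +1.
(a,b)_13: α=2, u≡2; β=2, v≡7 (mod 13); (2|13)=-1, (7|13)=-1; sign (−1)^0·-1^2·-1^2 = +1.
(1045, 210 / ℚ) ramifies at {2, 5}: a division algebra.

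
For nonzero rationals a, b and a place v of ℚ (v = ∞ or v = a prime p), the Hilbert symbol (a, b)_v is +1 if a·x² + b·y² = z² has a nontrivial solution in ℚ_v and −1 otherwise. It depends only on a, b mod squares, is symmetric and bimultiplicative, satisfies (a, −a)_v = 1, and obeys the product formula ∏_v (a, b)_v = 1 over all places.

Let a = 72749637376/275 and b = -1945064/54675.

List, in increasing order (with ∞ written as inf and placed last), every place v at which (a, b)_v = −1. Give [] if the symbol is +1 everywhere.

Mod squares: a ≡ 6149, b ≡ -1518. Check v ∈ {∞, 2, 3, 5, 11, 13, 23, 31, 43}.
v=31: a=31^2·(≡27), b=31^2·(≡1) mod 31; (27|31)=-1, (1|31)=+1; (−1)^{2·2·15}·(-1)^2·(+1)^2 = +1.
v=43: a=43^1·(≡23), b=43^0·(≡39) mod 43; (23|43)=+1, (39|43)=-1; (−1)^{1·0·21}·(+1)^0·(-1)^1 = -1.
v=3: a=3^0·(≡2), b=3^-7·(≡1) mod 3; (2|3)=-1, (1|3)=+1; (−1)^{0·-7·1}·(-1)^-7·(+1)^0 = -1.
v=13: a=13^1·(≡7), b=13^0·(≡10) mod 13; (7|13)=-1, (10|13)=+1; (−1)^{1·0·6}·(-1)^0·(+1)^1 = +1.
v=5: a=5^-2·(≡1), b=5^-2·(≡3) mod 5; (1|5)=+1, (3|5)=-1; (−1)^{-2·-2·2}·(+1)^-2·(-1)^-2 = +1.
v=11: a=11^-1·(≡3), b=11^1·(≡9) mod 11; (3|11)=+1, (9|11)=+1; (−1)^{-1·1·5}·(+1)^1·(+1)^-1 = -1.
v=23: a=23^2·(≡13), b=23^1·(≡18) mod 23; (13|23)=+1, (18|23)=+1; (−1)^{2·1·11}·(+1)^1·(+1)^2 = +1.
v=∞: 6149 > 0 and -1518 < 0  ⇒  (a,b)_∞ = +1.
v=2: v_2(a)=8, v_2(b)=3; units ≡ 5, 1 (mod 8); ε·ε+αω+βω = 0·0+8·0+3·1 ≡ 1  ⇒  (a,b)_2 = -1.
(6149, -1518 / ℚ) ramifies at {2, 3, 11, 43}: a division algebra.

[2, 3, 11, 43]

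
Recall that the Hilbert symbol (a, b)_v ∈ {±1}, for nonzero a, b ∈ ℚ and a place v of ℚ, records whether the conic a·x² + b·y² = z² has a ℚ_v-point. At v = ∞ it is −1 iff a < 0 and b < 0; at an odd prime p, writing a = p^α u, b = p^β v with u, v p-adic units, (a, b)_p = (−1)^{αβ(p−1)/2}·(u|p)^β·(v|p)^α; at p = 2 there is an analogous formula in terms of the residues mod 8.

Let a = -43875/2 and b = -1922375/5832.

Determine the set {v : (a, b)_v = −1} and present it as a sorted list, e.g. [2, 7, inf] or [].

[2, 3, 13, inf]

Mod squares: a ≡ -390, b ≡ -910. Check v ∈ {∞, 2, 3, 5, 7, 13}.
v=3: a=3^3·(≡2), b=3^-6·(≡2) mod 3; (2|3)=-1, (2|3)=-1; (−1)^{3·-6·1}·(-1)^-6·(-1)^3 = -1.
v=∞: -390 < 0 and -910 < 0  ⇒  (a,b)_∞ = -1.
v=13: a=13^1·(≡9), b=13^3·(≡6) mod 13; (9|13)=+1, (6|13)=-1; (−1)^{1·3·6}·(+1)^3·(-1)^1 = -1.
v=5: a=5^3·(≡2), b=5^3·(≡3) mod 5; (2|5)=-1, (3|5)=-1; (−1)^{3·3·2}·(-1)^3·(-1)^3 = +1.
v=2: v_2(a)=-1, v_2(b)=-3; units ≡ 5, 1 (mod 8); ε·ε+αω+βω = 0·0+-1·0+-3·1 ≡ 1  ⇒  (a,b)_2 = -1.
v=7: a=7^0·(≡4), b=7^1·(≡6) mod 7; (4|7)=+1, (6|7)=-1; (−1)^{0·1·3}·(+1)^1·(-1)^0 = +1.
Ram(-390, -910) = {2, 3, 13, ∞}; no ℚ_2-point on the conic.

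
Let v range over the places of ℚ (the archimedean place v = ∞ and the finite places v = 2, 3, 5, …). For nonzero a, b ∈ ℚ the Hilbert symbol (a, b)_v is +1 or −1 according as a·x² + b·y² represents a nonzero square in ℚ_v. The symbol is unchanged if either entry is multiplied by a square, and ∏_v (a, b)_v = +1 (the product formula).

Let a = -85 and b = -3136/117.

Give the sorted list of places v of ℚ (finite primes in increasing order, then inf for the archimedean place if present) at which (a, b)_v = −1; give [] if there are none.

(a, b) ≡ (-85, -13) mod (ℚ^×)²; places V = {2, 3, 5, 7, 13, 17, ∞}.
(a,b)_5: α=1, u≡3; β=0, v≡2 (mod 5); (3|5)=-1, (2|5)=-1; sign (−1)^0·-1^0·-1^1 = -1.
(a,b)_2: α=0, β=6; u≡3, v≡3 (mod 8); ε(u)ε(v)=1·1, αω(v)=0·1, βω(u)=6·1; sum ≡ 1  ⇒  -1.
(a,b)_∞: sgn(-85)=−, sgn(-13)=−, so -1.
(a,b)_17: α=1, u≡12; β=0, v≡4 (mod 17); (12|17)=-1, (4|17)=+1; sign (−1)^0·-1^0·+1^1 = +1.
(a,b)_7: α=0, u≡6; β=2, v≡4 (mod 7); (6|7)=-1, (4|7)=+1; sign (−1)^0·-1^2·+1^0 = +1.
(a,b)_3: α=0, u≡2; β=-2, v≡2 (mod 3); (2|3)=-1, (2|3)=-1; sign (−1)^0·-1^-2·-1^0 = +1.
(a,b)_13: α=0, u≡6; β=-1, v≡4 (mod 13); (6|13)=-1, (4|13)=+1; sign (−1)^0·-1^-1·+1^0 = -1.
(-85, -13 / ℚ) ramifies at {2, 5, 13, ∞}: a division algebra.

[2, 5, 13, inf]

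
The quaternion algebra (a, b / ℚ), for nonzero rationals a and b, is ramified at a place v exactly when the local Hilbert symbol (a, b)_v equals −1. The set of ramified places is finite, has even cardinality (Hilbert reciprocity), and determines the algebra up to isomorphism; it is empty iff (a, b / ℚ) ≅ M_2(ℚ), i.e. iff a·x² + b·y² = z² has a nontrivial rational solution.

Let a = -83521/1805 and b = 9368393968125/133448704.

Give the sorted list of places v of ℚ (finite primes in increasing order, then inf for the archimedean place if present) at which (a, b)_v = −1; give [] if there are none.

(a, b) ≡ (-5, 69) mod (ℚ^×)²; places V = {2, 3, 5, 17, 19, 23, ∞}.
(a,b)_5: α=-1, u≡4; β=4, v≡1 (mod 5); (4|5)=+1, (1|5)=+1; sign (−1)^0·+1^4·+1^-1 = +1.
(a,b)_∞: sgn(-5)=−, sgn(69)=+, so +1.
(a,b)_2: α=0, β=-10; u≡3, v≡5 (mod 8); ε(u)ε(v)=1·0, αω(v)=0·1, βω(u)=-10·1; sum ≡ 0  ⇒  +1.
(a,b)_23: α=0, u≡16; β=1, v≡13 (mod 23); (16|23)=+1, (13|23)=+1; sign (−1)^0·+1^1·+1^0 = +1.
(a,b)_19: α=-2, u≡12; β=-4, v≡15 (mod 19); (12|19)=-1, (15|19)=-1; sign (−1)^0·-1^-4·-1^-2 = +1.
(a,b)_3: α=0, u≡1; β=3, v≡2 (mod 3); (1|3)=+1, (2|3)=-1; sign (−1)^0·+1^3·-1^0 = +1.
(a,b)_17: α=4, u≡11; β=6, v≡9 (mod 17); (11|17)=-1, (9|17)=+1; sign (−1)^0·-1^6·+1^4 = +1.
Ram(a, b) = ∅: the form -5·x² + 69·y² − z² is isotropic over every ℚ_v, so by Hasse–Minkowski it is isotropic over ℚ.

[]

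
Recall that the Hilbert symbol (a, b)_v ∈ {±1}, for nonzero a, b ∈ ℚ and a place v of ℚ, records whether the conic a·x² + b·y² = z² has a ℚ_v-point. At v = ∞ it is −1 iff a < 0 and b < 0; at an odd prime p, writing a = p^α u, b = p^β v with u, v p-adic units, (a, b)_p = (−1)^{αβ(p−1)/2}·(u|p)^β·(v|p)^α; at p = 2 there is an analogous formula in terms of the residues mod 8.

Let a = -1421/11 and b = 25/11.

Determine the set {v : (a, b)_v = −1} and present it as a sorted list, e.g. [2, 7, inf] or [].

[11, 29]

Mod squares: a ≡ -319, b ≡ 11. Check v ∈ {∞, 2, 5, 7, 11, 29}.
v=∞: -319 < 0 and 11 > 0  ⇒  (a,b)_∞ = +1.
v=5: a=5^0·(≡4), b=5^2·(≡1) mod 5; (4|5)=+1, (1|5)=+1; (−1)^{0·2·2}·(+1)^2·(+1)^0 = +1.
v=29: a=29^1·(≡14), b=29^0·(≡26) mod 29; (14|29)=-1, (26|29)=-1; (−1)^{1·0·14}·(-1)^0·(-1)^1 = -1.
v=2: v_2(a)=0, v_2(b)=0; units ≡ 1, 3 (mod 8); ε·ε+αω+βω = 0·1+0·1+0·0 ≡ 0  ⇒  (a,b)_2 = +1.
v=7: a=7^2·(≡5), b=7^0·(≡1) mod 7; (5|7)=-1, (1|7)=+1; (−1)^{2·0·3}·(-1)^0·(+1)^2 = +1.
v=11: a=11^-1·(≡9), b=11^-1·(≡3) mod 11; (9|11)=+1, (3|11)=+1; (−1)^{-1·-1·5}·(+1)^-1·(+1)^-1 = -1.
|Ram(-319, 11)| = 2, even; anisotropic at {11, 29}.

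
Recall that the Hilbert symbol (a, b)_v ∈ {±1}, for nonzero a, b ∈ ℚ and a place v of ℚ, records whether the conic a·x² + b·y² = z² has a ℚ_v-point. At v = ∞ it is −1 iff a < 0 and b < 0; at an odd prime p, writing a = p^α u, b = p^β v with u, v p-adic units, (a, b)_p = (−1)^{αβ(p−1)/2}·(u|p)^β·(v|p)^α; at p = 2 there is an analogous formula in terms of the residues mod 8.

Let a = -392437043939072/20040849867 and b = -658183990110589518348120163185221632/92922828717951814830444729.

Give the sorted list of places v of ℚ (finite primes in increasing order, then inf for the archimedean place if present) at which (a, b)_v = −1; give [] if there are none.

[2, 3, 17, inf]

Mod squares: a ≡ -16269, b ≡ -22. Check v ∈ {∞, 2, 3, 11, 13, 17, 23, 29, 37, 41, 43, 47}.
v=23: a=23^2·(≡20), b=23^4·(≡9) mod 23; (20|23)=-1, (9|23)=+1; (−1)^{2·4·11}·(-1)^4·(+1)^2 = +1.
v=47: a=47^-4·(≡23), b=47^-8·(≡24) mod 47; (23|47)=-1, (24|47)=+1; (−1)^{-4·-8·23}·(-1)^-8·(+1)^-4 = +1.
v=2: v_2(a)=8, v_2(b)=13; units ≡ 3, 5 (mod 8); ε·ε+αω+βω = 1·0+8·1+13·1 ≡ 1  ⇒  (a,b)_2 = -1.
v=3: a=3^-1·(≡1), b=3^-2·(≡2) mod 3; (1|3)=+1, (2|3)=-1; (−1)^{-1·-2·1}·(+1)^-2·(-1)^-1 = -1.
v=13: a=13^0·(≡2), b=13^-2·(≡3) mod 13; (2|13)=-1, (3|13)=+1; (−1)^{0·-2·6}·(-1)^-2·(+1)^0 = +1.
v=∞: -16269 < 0 and -22 < 0  ⇒  (a,b)_∞ = -1.
v=29: a=29^1·(≡19), b=29^2·(≡20) mod 29; (19|29)=-1, (20|29)=+1; (−1)^{1·2·14}·(-1)^2·(+1)^1 = +1.
v=11: a=11^1·(≡8), b=11^3·(≡3) mod 11; (8|11)=-1, (3|11)=+1; (−1)^{1·3·5}·(-1)^3·(+1)^1 = +1.
v=41: a=41^0·(≡33), b=41^2·(≡12) mod 41; (33|41)=+1, (12|41)=-1; (−1)^{0·2·20}·(+1)^2·(-1)^0 = +1.
v=17: a=17^3·(≡7), b=17^6·(≡7) mod 17; (7|17)=-1, (7|17)=-1; (−1)^{3·6·8}·(-1)^6·(-1)^3 = -1.
v=43: a=43^2·(≡12), b=43^6·(≡36) mod 43; (12|43)=-1, (36|43)=+1; (−1)^{2·6·21}·(-1)^6·(+1)^2 = +1.
v=37: a=37^-2·(≡10), b=37^-6·(≡29) mod 37; (10|37)=+1, (29|37)=-1; (−1)^{-2·-6·18}·(+1)^-6·(-1)^-2 = +1.
(-16269, -22 / ℚ) ramifies at {2, 3, 17, ∞}: a division algebra.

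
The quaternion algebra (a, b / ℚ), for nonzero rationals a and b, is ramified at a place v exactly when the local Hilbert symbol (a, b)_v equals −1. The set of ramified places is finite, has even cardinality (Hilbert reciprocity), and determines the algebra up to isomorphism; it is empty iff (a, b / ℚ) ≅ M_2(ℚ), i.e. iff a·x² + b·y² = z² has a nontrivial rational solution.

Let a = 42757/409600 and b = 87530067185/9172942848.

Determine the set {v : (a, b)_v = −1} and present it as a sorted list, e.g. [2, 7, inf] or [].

Mod squares: a ≡ 253, b ≡ 7755. Check v ∈ {∞, 2, 3, 5, 11, 13, 23, 47}.
v=3: a=3^0·(≡1), b=3^-7·(≡2) mod 3; (1|3)=+1, (2|3)=-1; (−1)^{0·-7·1}·(+1)^-7·(-1)^0 = +1.
v=23: a=23^1·(≡17), b=23^4·(≡4) mod 23; (17|23)=-1, (4|23)=+1; (−1)^{1·4·11}·(-1)^4·(+1)^1 = +1.
v=2: v_2(a)=-14, v_2(b)=-22; units ≡ 5, 3 (mod 8); ε·ε+αω+βω = 0·1+-14·1+-22·1 ≡ 0  ⇒  (a,b)_2 = +1.
v=13: a=13^2·(≡5), b=13^0·(≡7) mod 13; (5|13)=-1, (7|13)=-1; (−1)^{2·0·6}·(-1)^0·(-1)^2 = +1.
v=47: a=47^0·(≡12), b=47^1·(≡18) mod 47; (12|47)=+1, (18|47)=+1; (−1)^{0·1·23}·(+1)^1·(+1)^0 = +1.
v=∞: 253 > 0 and 7755 > 0  ⇒  (a,b)_∞ = +1.
v=5: a=5^-2·(≡3), b=5^1·(≡4) mod 5; (3|5)=-1, (4|5)=+1; (−1)^{-2·1·2}·(-1)^1·(+1)^-2 = -1.
v=11: a=11^1·(≡1), b=11^3·(≡5) mod 11; (1|11)=+1, (5|11)=+1; (−1)^{1·3·5}·(+1)^3·(+1)^1 = -1.
|Ram(253, 7755)| = 2, even; anisotropic at {5, 11}.

[5, 11]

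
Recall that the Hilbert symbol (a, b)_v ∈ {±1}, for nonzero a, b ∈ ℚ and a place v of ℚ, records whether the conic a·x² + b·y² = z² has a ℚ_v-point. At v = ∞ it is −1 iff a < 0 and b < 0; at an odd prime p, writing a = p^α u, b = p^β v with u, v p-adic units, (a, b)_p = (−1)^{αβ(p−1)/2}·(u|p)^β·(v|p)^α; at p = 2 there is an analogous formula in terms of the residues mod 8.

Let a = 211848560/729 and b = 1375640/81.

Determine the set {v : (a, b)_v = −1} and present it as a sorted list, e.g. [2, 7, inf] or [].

Mod squares: a ≡ 935, b ≡ 1190. Check v ∈ {∞, 2, 3, 5, 7, 11, 17}.
v=5: a=5^1·(≡3), b=5^1·(≡3) mod 5; (3|5)=-1, (3|5)=-1; (−1)^{1·1·2}·(-1)^1·(-1)^1 = +1.
v=17: a=17^3·(≡13), b=17^3·(≡15) mod 17; (13|17)=+1, (15|17)=+1; (−1)^{3·3·8}·(+1)^3·(+1)^3 = +1.
v=2: v_2(a)=4, v_2(b)=3; units ≡ 7, 3 (mod 8); ε·ε+αω+βω = 1·1+4·1+3·0 ≡ 1  ⇒  (a,b)_2 = -1.
v=3: a=3^-6·(≡2), b=3^-4·(≡2) mod 3; (2|3)=-1, (2|3)=-1; (−1)^{-6·-4·1}·(-1)^-4·(-1)^-6 = +1.
v=11: a=11^1·(≡2), b=11^0·(≡6) mod 11; (2|11)=-1, (6|11)=-1; (−1)^{1·0·5}·(-1)^0·(-1)^1 = -1.
v=7: a=7^2·(≡2), b=7^1·(≡4) mod 7; (2|7)=+1, (4|7)=+1; (−1)^{2·1·3}·(+1)^1·(+1)^2 = +1.
v=∞: 935 > 0 and 1190 > 0  ⇒  (a,b)_∞ = +1.
|Ram(935, 1190)| = 2, even; anisotropic at {2, 11}.

[2, 11]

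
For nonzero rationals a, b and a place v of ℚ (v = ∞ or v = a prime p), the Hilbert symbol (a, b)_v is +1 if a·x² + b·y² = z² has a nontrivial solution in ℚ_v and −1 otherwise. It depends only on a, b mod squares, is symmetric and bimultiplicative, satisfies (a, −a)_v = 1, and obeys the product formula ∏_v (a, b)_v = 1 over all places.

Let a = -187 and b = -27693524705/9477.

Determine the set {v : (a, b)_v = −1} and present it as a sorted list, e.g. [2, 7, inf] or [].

(a, b) ≡ (-187, -85085) mod (ℚ^×)²; places V = {2, 3, 5, 7, 11, 13, 17, ∞}.
(a,b)_11: α=1, u≡5; β=5, v≡5 (mod 11); (5|11)=+1, (5|11)=+1; sign (−1)^1·+1^5·+1^1 = -1.
(a,b)_∞: sgn(-187)=−, sgn(-85085)=−, so -1.
(a,b)_17: α=1, u≡6; β=3, v≡3 (mod 17); (6|17)=-1, (3|17)=-1; sign (−1)^0·-1^3·-1^1 = +1.
(a,b)_7: α=0, u≡2; β=1, v≡4 (mod 7); (2|7)=+1, (4|7)=+1; sign (−1)^0·+1^1·+1^0 = +1.
(a,b)_5: α=0, u≡3; β=1, v≡2 (mod 5); (3|5)=-1, (2|5)=-1; sign (−1)^0·-1^1·-1^0 = -1.
(a,b)_3: α=0, u≡2; β=-6, v≡1 (mod 3); (2|3)=-1, (1|3)=+1; sign (−1)^0·-1^-6·+1^0 = +1.
(a,b)_13: α=0, u≡8; β=-1, v≡11 (mod 13); (8|13)=-1, (11|13)=-1; sign (−1)^0·-1^-1·-1^0 = -1.
(a,b)_2: α=0, β=0; u≡5, v≡3 (mod 8); ε(u)ε(v)=0·1, αω(v)=0·1, βω(u)=0·1; sum ≡ 0  ⇒  +1.
(-187, -85085 / ℚ) ramifies at {5, 11, 13, ∞}: a division algebra.

[5, 11, 13, inf]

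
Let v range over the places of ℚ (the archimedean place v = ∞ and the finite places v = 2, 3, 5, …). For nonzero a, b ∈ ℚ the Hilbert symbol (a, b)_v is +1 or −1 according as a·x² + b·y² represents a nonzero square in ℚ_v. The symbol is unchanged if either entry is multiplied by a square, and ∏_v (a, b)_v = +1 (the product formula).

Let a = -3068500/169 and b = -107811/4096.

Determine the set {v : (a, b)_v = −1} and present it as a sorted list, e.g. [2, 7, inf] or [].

[17, inf]

Mod squares: a ≡ -85, b ≡ -11. Check v ∈ {∞, 2, 3, 5, 11, 13, 17, 19}.
v=3: a=3^0·(≡2), b=3^4·(≡1) mod 3; (2|3)=-1, (1|3)=+1; (−1)^{0·4·1}·(-1)^4·(+1)^0 = +1.
v=5: a=5^3·(≡3), b=5^0·(≡4) mod 5; (3|5)=-1, (4|5)=+1; (−1)^{3·0·2}·(-1)^0·(+1)^3 = +1.
v=2: v_2(a)=2, v_2(b)=-12; units ≡ 3, 5 (mod 8); ε·ε+αω+βω = 1·0+2·1+-12·1 ≡ 0  ⇒  (a,b)_2 = +1.
v=17: a=17^1·(≡11), b=17^0·(≡14) mod 17; (11|17)=-1, (14|17)=-1; (−1)^{1·0·8}·(-1)^0·(-1)^1 = -1.
v=13: a=13^-2·(≡7), b=13^0·(≡11) mod 13; (7|13)=-1, (11|13)=-1; (−1)^{-2·0·6}·(-1)^0·(-1)^-2 = +1.
v=19: a=19^2·(≡13), b=19^0·(≡3) mod 19; (13|19)=-1, (3|19)=-1; (−1)^{2·0·9}·(-1)^0·(-1)^2 = +1.
v=∞: -85 < 0 and -11 < 0  ⇒  (a,b)_∞ = -1.
v=11: a=11^0·(≡4), b=11^3·(≡10) mod 11; (4|11)=+1, (10|11)=-1; (−1)^{0·3·5}·(+1)^3·(-1)^0 = +1.
|Ram(-85, -11)| = 2, even; anisotropic at {17, ∞}.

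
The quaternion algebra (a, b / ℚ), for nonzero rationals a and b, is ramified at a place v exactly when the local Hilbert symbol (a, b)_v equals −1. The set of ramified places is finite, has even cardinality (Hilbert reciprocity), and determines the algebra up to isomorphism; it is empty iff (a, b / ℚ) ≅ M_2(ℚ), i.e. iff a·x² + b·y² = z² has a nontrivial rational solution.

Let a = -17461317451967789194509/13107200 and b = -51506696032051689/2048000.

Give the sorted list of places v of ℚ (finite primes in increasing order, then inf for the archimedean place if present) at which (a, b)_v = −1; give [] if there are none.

[5, 11, 13, inf]

(a, b) ≡ (-858, -5) mod (ℚ^×)²; places V = {2, 3, 5, 11, 13, 17, 23, 41, ∞}.
(a,b)_23: α=4, u≡12; β=2, v≡13 (mod 23); (12|23)=+1, (13|23)=+1; sign (−1)^0·+1^2·+1^4 = +1.
(a,b)_2: α=-19, β=-14; u≡3, v≡3 (mod 8); ε(u)ε(v)=1·1, αω(v)=-19·1, βω(u)=-14·1; sum ≡ 0  ⇒  +1.
(a,b)_13: α=3, u≡9; β=2, v≡7 (mod 13); (9|13)=+1, (7|13)=-1; sign (−1)^0·+1^2·-1^3 = -1.
(a,b)_3: α=1, u≡2; β=4, v≡1 (mod 3); (2|3)=-1, (1|3)=+1; sign (−1)^0·-1^4·+1^1 = +1.
(a,b)_5: α=-2, u≡2; β=-3, v≡4 (mod 5); (2|5)=-1, (4|5)=+1; sign (−1)^0·-1^-3·+1^-2 = -1.
(a,b)_11: α=7, u≡8; β=4, v≡7 (mod 11); (8|11)=-1, (7|11)=-1; sign (−1)^0·-1^4·-1^7 = -1.
(a,b)_∞: sgn(-858)=−, sgn(-5)=−, so -1.
(a,b)_17: α=2, u≡13; β=2, v≡3 (mod 17); (13|17)=+1, (3|17)=-1; sign (−1)^0·+1^2·-1^2 = +1.
(a,b)_41: α=2, u≡35; β=2, v≡5 (mod 41); (35|41)=-1, (5|41)=+1; sign (−1)^0·-1^2·+1^2 = +1.
(-858, -5 / ℚ) ramifies at {5, 11, 13, ∞}: a division algebra.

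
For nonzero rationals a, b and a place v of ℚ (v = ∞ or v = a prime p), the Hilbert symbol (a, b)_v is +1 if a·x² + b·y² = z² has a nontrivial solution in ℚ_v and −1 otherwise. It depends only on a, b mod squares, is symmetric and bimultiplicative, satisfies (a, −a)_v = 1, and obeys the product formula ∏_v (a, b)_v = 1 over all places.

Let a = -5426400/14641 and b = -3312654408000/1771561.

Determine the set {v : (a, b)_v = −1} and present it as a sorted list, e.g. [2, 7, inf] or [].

[2, 17, 19, inf]

(a, b) ≡ (-13566, -5) mod (ℚ^×)²; places V = {2, 3, 5, 7, 11, 17, 19, ∞}.
(a,b)_∞: sgn(-13566)=−, sgn(-5)=−, so -1.
(a,b)_3: α=1, u≡2; β=4, v≡1 (mod 3); (2|3)=-1, (1|3)=+1; sign (−1)^0·-1^4·+1^1 = +1.
(a,b)_5: α=2, u≡4; β=3, v≡1 (mod 5); (4|5)=+1, (1|5)=+1; sign (−1)^0·+1^3·+1^2 = +1.
(a,b)_19: α=1, u≡18; β=2, v≡8 (mod 19); (18|19)=-1, (8|19)=-1; sign (−1)^0·-1^2·-1^1 = -1.
(a,b)_11: α=-4, u≡10; β=-6, v≡8 (mod 11); (10|11)=-1, (8|11)=-1; sign (−1)^0·-1^-6·-1^-4 = +1.
(a,b)_2: α=5, β=6; u≡1, v≡3 (mod 8); ε(u)ε(v)=0·1, αω(v)=5·1, βω(u)=6·0; sum ≡ 1  ⇒  -1.
(a,b)_17: α=1, u≡15; β=2, v≡11 (mod 17); (15|17)=+1, (11|17)=-1; sign (−1)^0·+1^2·-1^1 = -1.
(a,b)_7: α=1, u≡2; β=2, v≡4 (mod 7); (2|7)=+1, (4|7)=+1; sign (−1)^0·+1^2·+1^1 = +1.
Ram(-13566, -5) = {2, 17, 19, ∞}; no ℚ_2-point on the conic.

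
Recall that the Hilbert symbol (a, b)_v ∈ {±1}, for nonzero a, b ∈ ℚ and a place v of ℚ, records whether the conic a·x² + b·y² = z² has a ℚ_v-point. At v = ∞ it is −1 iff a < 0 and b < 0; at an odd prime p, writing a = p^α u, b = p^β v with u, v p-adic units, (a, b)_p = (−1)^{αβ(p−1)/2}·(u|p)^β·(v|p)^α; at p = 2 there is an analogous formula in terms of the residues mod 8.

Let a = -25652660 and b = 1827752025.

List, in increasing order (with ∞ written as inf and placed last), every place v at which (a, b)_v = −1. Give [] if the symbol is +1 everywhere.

[11, 19]

(a, b) ≡ (-17765, 561) mod (ℚ^×)²; places V = {2, 3, 5, 11, 17, 19, ∞}.
(a,b)_3: α=0, u≡1; β=1, v≡1 (mod 3); (1|3)=+1, (1|3)=+1; sign (−1)^0·+1^1·+1^0 = +1.
(a,b)_17: α=1, u≡8; β=1, v≡8 (mod 17); (8|17)=+1, (8|17)=+1; sign (−1)^0·+1^1·+1^1 = +1.
(a,b)_5: α=1, u≡3; β=2, v≡1 (mod 5); (3|5)=-1, (1|5)=+1; sign (−1)^0·-1^2·+1^1 = +1.
(a,b)_19: α=3, u≡3; β=4, v≡3 (mod 19); (3|19)=-1, (3|19)=-1; sign (−1)^0·-1^4·-1^3 = -1.
(a,b)_2: α=2, β=0; u≡3, v≡1 (mod 8); ε(u)ε(v)=1·0, αω(v)=2·0, βω(u)=0·1; sum ≡ 0  ⇒  +1.
(a,b)_11: α=1, u≡6; β=1, v≡7 (mod 11); (6|11)=-1, (7|11)=-1; sign (−1)^1·-1^1·-1^1 = -1.
(a,b)_∞: sgn(-17765)=−, sgn(561)=+, so +1.
(-17765, 561 / ℚ) ramifies at {11, 19}: a division algebra.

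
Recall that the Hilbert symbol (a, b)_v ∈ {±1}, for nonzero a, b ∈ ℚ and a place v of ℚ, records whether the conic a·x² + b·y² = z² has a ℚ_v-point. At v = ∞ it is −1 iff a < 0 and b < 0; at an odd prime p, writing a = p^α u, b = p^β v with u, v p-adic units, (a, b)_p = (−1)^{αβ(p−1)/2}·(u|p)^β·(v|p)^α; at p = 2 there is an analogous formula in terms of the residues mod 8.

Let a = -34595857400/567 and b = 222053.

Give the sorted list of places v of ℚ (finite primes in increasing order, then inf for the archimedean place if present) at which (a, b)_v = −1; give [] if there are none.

Mod squares: a ≡ -6708338, b ≡ 222053. Check v ∈ {∞, 2, 3, 5, 7, 13, 19, 29, 31, 41}.
v=3: a=3^-4·(≡1), b=3^0·(≡2) mod 3; (1|3)=+1, (2|3)=-1; (−1)^{-4·0·1}·(+1)^0·(-1)^-4 = +1.
v=7: a=7^-1·(≡2), b=7^0·(≡6) mod 7; (2|7)=+1, (6|7)=-1; (−1)^{-1·0·3}·(+1)^0·(-1)^-1 = -1.
v=19: a=19^2·(≡1), b=19^1·(≡2) mod 19; (1|19)=+1, (2|19)=-1; (−1)^{2·1·9}·(+1)^1·(-1)^2 = +1.
v=29: a=29^1·(≡21), b=29^1·(≡1) mod 29; (21|29)=-1, (1|29)=+1; (−1)^{1·1·14}·(-1)^1·(+1)^1 = -1.
v=31: a=31^1·(≡22), b=31^1·(≡2) mod 31; (22|31)=-1, (2|31)=+1; (−1)^{1·1·15}·(-1)^1·(+1)^1 = +1.
v=∞: -6708338 < 0 and 222053 > 0  ⇒  (a,b)_∞ = +1.
v=2: v_2(a)=3, v_2(b)=0; units ≡ 7, 5 (mod 8); ε·ε+αω+βω = 1·0+3·1+0·0 ≡ 1  ⇒  (a,b)_2 = -1.
v=5: a=5^2·(≡2), b=5^0·(≡3) mod 5; (2|5)=-1, (3|5)=-1; (−1)^{2·0·2}·(-1)^0·(-1)^2 = +1.
v=13: a=13^1·(≡1), b=13^1·(≡12) mod 13; (1|13)=+1, (12|13)=+1; (−1)^{1·1·6}·(+1)^1·(+1)^1 = +1.
v=41: a=41^1·(≡29), b=41^0·(≡38) mod 41; (29|41)=-1, (38|41)=-1; (−1)^{1·0·20}·(-1)^0·(-1)^1 = -1.
|Ram(-6708338, 222053)| = 4, even; anisotropic at {2, 7, 29, 41}.

[2, 7, 29, 41]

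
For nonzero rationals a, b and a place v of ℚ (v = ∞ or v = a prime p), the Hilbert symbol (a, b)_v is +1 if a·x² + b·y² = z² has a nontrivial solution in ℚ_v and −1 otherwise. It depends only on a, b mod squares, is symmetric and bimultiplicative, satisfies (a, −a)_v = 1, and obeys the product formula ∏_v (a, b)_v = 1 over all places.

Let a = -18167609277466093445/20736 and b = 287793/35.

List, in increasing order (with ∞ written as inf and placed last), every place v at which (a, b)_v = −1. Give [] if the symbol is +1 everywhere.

[2, 7, 17, 19]

(a, b) ≡ (-3855005, 124355) mod (ℚ^×)²; places V = {2, 3, 5, 7, 11, 13, 17, 19, 31, 47, ∞}.
(a,b)_5: α=1, u≡1; β=-1, v≡4 (mod 5); (1|5)=+1, (4|5)=+1; sign (−1)^0·+1^-1·+1^1 = +1.
(a,b)_17: α=3, u≡4; β=1, v≡14 (mod 17); (4|17)=+1, (14|17)=-1; sign (−1)^0·+1^1·-1^3 = -1.
(a,b)_7: α=1, u≡5; β=-1, v≡6 (mod 7); (5|7)=-1, (6|7)=-1; sign (−1)^1·-1^-1·-1^1 = -1.
(a,b)_13: α=2, u≡7; β=0, v≡10 (mod 13); (7|13)=-1, (10|13)=+1; sign (−1)^0·-1^0·+1^2 = +1.
(a,b)_19: α=3, u≡7; β=1, v≡5 (mod 19); (7|19)=+1, (5|19)=+1; sign (−1)^1·+1^1·+1^3 = -1.
(a,b)_11: α=3, u≡9; β=1, v≡8 (mod 11); (9|11)=+1, (8|11)=-1; sign (−1)^1·+1^1·-1^3 = +1.
(a,b)_3: α=-4, u≡1; β=4, v≡2 (mod 3); (1|3)=+1, (2|3)=-1; sign (−1)^0·+1^4·-1^-4 = +1.
(a,b)_∞: sgn(-3855005)=−, sgn(124355)=+, so +1.
(a,b)_31: α=1, u≡27; β=0, v≡5 (mod 31); (27|31)=-1, (5|31)=+1; sign (−1)^0·-1^0·+1^1 = +1.
(a,b)_2: α=-8, β=0; u≡3, v≡3 (mod 8); ε(u)ε(v)=1·1, αω(v)=-8·1, βω(u)=0·1; sum ≡ 1  ⇒  -1.
(a,b)_47: α=2, u≡41; β=0, v≡46 (mod 47); (41|47)=-1, (46|47)=-1; sign (−1)^0·-1^0·-1^2 = +1.
|Ram(-3855005, 124355)| = 4, even; anisotropic at {2, 7, 17, 19}.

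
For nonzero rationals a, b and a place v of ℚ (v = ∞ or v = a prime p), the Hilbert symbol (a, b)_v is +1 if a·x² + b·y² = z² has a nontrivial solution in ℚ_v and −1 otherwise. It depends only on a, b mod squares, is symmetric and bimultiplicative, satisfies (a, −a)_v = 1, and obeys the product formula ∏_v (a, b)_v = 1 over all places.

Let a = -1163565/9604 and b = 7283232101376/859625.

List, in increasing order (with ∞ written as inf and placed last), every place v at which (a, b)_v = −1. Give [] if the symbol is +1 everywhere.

[7, 13]

(a, b) ≡ (-85, 85085) mod (ℚ^×)²; places V = {2, 3, 5, 7, 11, 13, 17, 23, 37, ∞}.
(a,b)_37: α=0, u≡34; β=2, v≡24 (mod 37); (34|37)=+1, (24|37)=-1; sign (−1)^0·+1^2·-1^0 = +1.
(a,b)_7: α=-4, u≡6; β=3, v≡5 (mod 7); (6|7)=-1, (5|7)=-1; sign (−1)^0·-1^3·-1^-4 = -1.
(a,b)_5: α=1, u≡3; β=-3, v≡3 (mod 5); (3|5)=-1, (3|5)=-1; sign (−1)^0·-1^-3·-1^1 = +1.
(a,b)_17: α=1, u≡3; β=1, v≡14 (mod 17); (3|17)=-1, (14|17)=-1; sign (−1)^0·-1^1·-1^1 = +1.
(a,b)_3: α=4, u≡2; β=4, v≡2 (mod 3); (2|3)=-1, (2|3)=-1; sign (−1)^0·-1^4·-1^4 = +1.
(a,b)_11: α=0, u≡4; β=1, v≡8 (mod 11); (4|11)=+1, (8|11)=-1; sign (−1)^0·+1^1·-1^0 = +1.
(a,b)_13: α=2, u≡7; β=-1, v≡7 (mod 13); (7|13)=-1, (7|13)=-1; sign (−1)^0·-1^-1·-1^2 = -1.
(a,b)_∞: sgn(-85)=−, sgn(85085)=+, so +1.
(a,b)_2: α=-2, β=10; u≡3, v≡5 (mod 8); ε(u)ε(v)=1·0, αω(v)=-2·1, βω(u)=10·1; sum ≡ 0  ⇒  +1.
(a,b)_23: α=0, u≡11; β=-2, v≡8 (mod 23); (11|23)=-1, (8|23)=+1; sign (−1)^0·-1^-2·+1^0 = +1.
(-85, 85085 / ℚ) ramifies at {7, 13}: a division algebra.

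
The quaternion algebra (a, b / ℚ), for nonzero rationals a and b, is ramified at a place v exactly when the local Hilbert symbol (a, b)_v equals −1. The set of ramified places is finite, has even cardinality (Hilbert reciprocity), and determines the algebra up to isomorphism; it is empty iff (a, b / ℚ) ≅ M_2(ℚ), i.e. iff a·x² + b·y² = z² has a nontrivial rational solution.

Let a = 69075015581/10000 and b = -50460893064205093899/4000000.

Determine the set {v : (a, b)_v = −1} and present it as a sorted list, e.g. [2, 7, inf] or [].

Mod squares: a ≡ 95381, b ≡ -851. Check v ∈ {∞, 2, 3, 5, 11, 13, 23, 29, 37}.
v=23: a=23^3·(≡20), b=23^5·(≡18) mod 23; (20|23)=-1, (18|23)=+1; (−1)^{3·5·11}·(-1)^5·(+1)^3 = +1.
v=3: a=3^0·(≡2), b=3^2·(≡1) mod 3; (2|3)=-1, (1|3)=+1; (−1)^{0·2·1}·(-1)^2·(+1)^0 = +1.
v=11: a=11^1·(≡4), b=11^2·(≡2) mod 11; (4|11)=+1, (2|11)=-1; (−1)^{1·2·5}·(+1)^2·(-1)^1 = -1.
v=13: a=13^1·(≡8), b=13^2·(≡5) mod 13; (8|13)=-1, (5|13)=-1; (−1)^{1·2·6}·(-1)^2·(-1)^1 = -1.
v=2: v_2(a)=-4, v_2(b)=-8; units ≡ 5, 5 (mod 8); ε·ε+αω+βω = 0·0+-4·1+-8·1 ≡ 0  ⇒  (a,b)_2 = +1.
v=5: a=5^-4·(≡1), b=5^-6·(≡1) mod 5; (1|5)=+1, (1|5)=+1; (−1)^{-4·-6·2}·(+1)^-6·(+1)^-4 = +1.
v=37: a=37^2·(≡13), b=37^3·(≡23) mod 37; (13|37)=-1, (23|37)=-1; (−1)^{2·3·18}·(-1)^3·(-1)^2 = -1.
v=∞: 95381 > 0 and -851 < 0  ⇒  (a,b)_∞ = +1.
v=29: a=29^1·(≡21), b=29^2·(≡10) mod 29; (21|29)=-1, (10|29)=-1; (−1)^{1·2·14}·(-1)^2·(-1)^1 = -1.
(95381, -851 / ℚ) ramifies at {11, 13, 29, 37}: a division algebra.

[11, 13, 29, 37]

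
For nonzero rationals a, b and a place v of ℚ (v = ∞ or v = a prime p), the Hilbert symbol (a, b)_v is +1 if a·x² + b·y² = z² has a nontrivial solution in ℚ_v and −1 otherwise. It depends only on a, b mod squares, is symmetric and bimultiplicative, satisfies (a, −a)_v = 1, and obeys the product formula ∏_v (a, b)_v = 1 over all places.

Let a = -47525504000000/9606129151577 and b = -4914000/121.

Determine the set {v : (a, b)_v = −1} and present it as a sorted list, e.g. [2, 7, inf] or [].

[3, 5, 7, 13, 17, inf]

(a, b) ≡ (-442, -1365) mod (ℚ^×)²; places V = {2, 3, 5, 7, 11, 13, 17, 23, 29, ∞}.
(a,b)_11: α=0, u≡9; β=-2, v≡8 (mod 11); (9|11)=+1, (8|11)=-1; sign (−1)^0·+1^-2·-1^0 = +1.
(a,b)_2: α=13, β=4; u≡3, v≡3 (mod 8); ε(u)ε(v)=1·1, αω(v)=13·1, βω(u)=4·1; sum ≡ 0  ⇒  +1.
(a,b)_7: α=-4, u≡5; β=1, v≡1 (mod 7); (5|7)=-1, (1|7)=+1; sign (−1)^0·-1^1·+1^-4 = -1.
(a,b)_23: α=-4, u≡3; β=0, v≡7 (mod 23); (3|23)=+1, (7|23)=-1; sign (−1)^0·+1^0·-1^-4 = +1.
(a,b)_∞: sgn(-442)=−, sgn(-1365)=−, so -1.
(a,b)_17: α=-1, u≡2; β=0, v≡10 (mod 17); (2|17)=+1, (10|17)=-1; sign (−1)^0·+1^0·-1^-1 = -1.
(a,b)_3: α=0, u≡2; β=3, v≡1 (mod 3); (2|3)=-1, (1|3)=+1; sign (−1)^0·-1^3·+1^0 = -1.
(a,b)_5: α=6, u≡2; β=3, v≡3 (mod 5); (2|5)=-1, (3|5)=-1; sign (−1)^0·-1^3·-1^6 = -1.
(a,b)_29: α=-2, u≡25; β=0, v≡10 (mod 29); (25|29)=+1, (10|29)=-1; sign (−1)^0·+1^0·-1^-2 = +1.
(a,b)_13: α=5, u≡8; β=1, v≡10 (mod 13); (8|13)=-1, (10|13)=+1; sign (−1)^0·-1^1·+1^5 = -1.
Ram(-442, -1365) = {3, 5, 7, 13, 17, ∞}; no ℚ_3-point on the conic.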